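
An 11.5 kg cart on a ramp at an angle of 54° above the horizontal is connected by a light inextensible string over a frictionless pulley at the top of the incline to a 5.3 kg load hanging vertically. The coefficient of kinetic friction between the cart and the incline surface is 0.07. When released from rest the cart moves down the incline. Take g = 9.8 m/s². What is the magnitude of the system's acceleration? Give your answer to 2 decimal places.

For the cart on the incline: the weight component along the slope is m₁g sin 54° = 11.5 × 9.8 × 0.8090 = 91.174 N and the normal force is N = m₁g cos 54° = 66.243 N.
Kinetic friction opposes the cart's motion down the incline: f = μN = 0.07 × 66.243 = 4.637 N acting up the slope.
Newton's second law for the cart (down-slope positive): 91.174 − 4.637 − T = 11.5 a. For the hanging load (upward positive): T − 5.3 × 9.8 = 5.3 a.
Adding the two equations eliminates T: 34.597 = 16.8 a, so a = 2.0593 m/s².

2.06 m/s²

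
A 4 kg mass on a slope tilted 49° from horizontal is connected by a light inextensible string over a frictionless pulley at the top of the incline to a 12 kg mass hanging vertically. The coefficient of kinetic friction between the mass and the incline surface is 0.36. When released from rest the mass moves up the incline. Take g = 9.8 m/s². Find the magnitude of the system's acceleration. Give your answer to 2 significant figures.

For the mass on the incline: the weight component along the slope is m₁g sin 49° = 4 × 9.8 × 0.7547 = 29.584 N and the normal force is N = m₁g cos 49° = 25.718 N.
Kinetic friction opposes the mass's motion up the incline: f = μN = 0.36 × 25.718 = 9.258 N acting down the slope.
Newton's second law for the mass (up-slope positive): T − 29.584 − 9.258 = 4 a. For the hanging mass (downward positive): 12 × 9.8 − T = 12 a.
Adding the two equations eliminates T: 78.758 = 16 a, so a = 4.9224 m/s².

4.9 m/s²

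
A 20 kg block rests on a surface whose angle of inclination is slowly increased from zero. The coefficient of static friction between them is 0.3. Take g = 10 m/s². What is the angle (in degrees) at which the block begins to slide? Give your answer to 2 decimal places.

16.70°

At the threshold of sliding, static friction is at its maximum μ_s N and exactly balances the weight component along the incline: mg sin θ = μ_s mg cos θ.
Hence tan θ = μ_s = 0.3, so θ = arctan(0.3) = 16.6992°.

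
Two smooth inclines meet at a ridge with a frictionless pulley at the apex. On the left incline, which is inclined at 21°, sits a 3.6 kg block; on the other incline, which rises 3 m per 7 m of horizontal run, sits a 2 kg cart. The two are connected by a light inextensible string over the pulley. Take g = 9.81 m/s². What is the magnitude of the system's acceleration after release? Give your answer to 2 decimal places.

0.88 m/s²

Resolve each weight along its own incline: the 3.6 kg mass has component 3.6 × 9.81 × sin 21° = 12.656 N down its slope, and the 2 kg mass has 2 × 9.81 × sin 23.20° = 7.729 N down its slope.
The 3.6 kg side's 12.656 N exceeds the other side's 7.729 N, so that mass slides down and the 2 kg mass slides up. Taking that direction as positive, Newton's second law for the whole system gives 12.656 − 7.729 = (3.6 + 2) a, so a = 4.927 / 5.6 = 0.8798 m/s².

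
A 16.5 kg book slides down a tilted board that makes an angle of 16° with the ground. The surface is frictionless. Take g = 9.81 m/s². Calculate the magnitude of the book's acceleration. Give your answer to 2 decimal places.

Resolving the weight along the incline: the component pulling the book down the slope is mg sin 16° = 16.5 × 9.81 × 0.2756 = 44.610 N, and the normal force is N = mg cos 16° = 16.5 × 9.81 × 0.9613 = 155.601 N.
With no friction the net force along the incline is 44.610 N, so a = g sin 16° = 44.610 / 16.5 = 2.7036 m/s².

2.70 m/s²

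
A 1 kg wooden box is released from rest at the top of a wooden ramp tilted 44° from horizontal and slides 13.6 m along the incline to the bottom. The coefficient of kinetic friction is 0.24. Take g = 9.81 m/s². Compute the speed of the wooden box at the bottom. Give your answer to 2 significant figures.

The weight component along the incline is mg sin 44° = 6.815 N and the normal force is N = mg cos 44° = 7.057 N.
Friction up the slope is f = μN = 0.24 × 7.057 = 1.694 N, so the net downslope force is 6.815 − 1.694 = 5.121 N and a = 5.121 / 1 = 5.1210 m/s².
Starting from rest over a distance of 13.6 m, v² = 2aL = 2 × 5.1210 × 13.6 = 139.2912, so v = 11.8022 m/s.

12 m/s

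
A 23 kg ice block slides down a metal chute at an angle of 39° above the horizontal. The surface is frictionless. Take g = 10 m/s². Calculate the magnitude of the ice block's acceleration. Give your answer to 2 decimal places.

6.29 m/s²

Resolving the weight along the incline: the component pulling the ice block down the slope is mg sin 39° = 23 × 10 × 0.6293 = 144.739 N, and the normal force is N = mg cos 39° = 23 × 10 × 0.7771 = 178.733 N.
With no friction the net force along the incline is 144.739 N, so a = g sin 39° = 144.739 / 23 = 6.2930 m/s².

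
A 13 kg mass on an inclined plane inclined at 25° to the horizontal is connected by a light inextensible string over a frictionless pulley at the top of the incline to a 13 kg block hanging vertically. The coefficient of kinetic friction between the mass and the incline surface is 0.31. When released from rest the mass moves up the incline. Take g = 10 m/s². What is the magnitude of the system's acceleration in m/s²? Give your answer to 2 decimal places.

1.48 m/s²

For the mass on the incline: the weight component along the slope is m₁g sin 25° = 13 × 10 × 0.4226 = 54.938 N and the normal force is N = m₁g cos 25° = 117.820 N.
Kinetic friction opposes the mass's motion up the incline: f = μN = 0.31 × 117.820 = 36.524 N acting down the slope.
Newton's second law for the mass (up-slope positive): T − 54.938 − 36.524 = 13 a. For the hanging block (downward positive): 13 × 10 − T = 13 a.
Adding the two equations eliminates T: 38.538 = 26 a, so a = 1.4822 m/s².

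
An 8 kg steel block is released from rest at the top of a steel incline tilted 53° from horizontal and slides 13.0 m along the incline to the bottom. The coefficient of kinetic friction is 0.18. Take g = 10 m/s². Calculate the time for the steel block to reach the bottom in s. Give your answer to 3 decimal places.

The weight component along the incline is mg sin 53° = 63.891 N and the normal force is N = mg cos 53° = 48.145 N.
Friction up the slope is f = μN = 0.18 × 48.145 = 8.666 N, so the net downslope force is 63.891 − 8.666 = 55.225 N and a = 55.225 / 8 = 6.9031 m/s².
Starting from rest, L = ½at², so t = √(2L/a) = √(2 × 13.0 / 6.9031) = 1.9407 s.

1.941 s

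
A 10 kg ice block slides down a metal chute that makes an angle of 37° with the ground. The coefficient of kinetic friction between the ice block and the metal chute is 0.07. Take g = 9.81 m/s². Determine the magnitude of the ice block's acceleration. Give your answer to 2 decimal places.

5.36 m/s²

Resolving the weight along the incline: the component pulling the ice block down the slope is mg sin 37° = 10 × 9.81 × 0.6018 = 59.037 N, and the normal force is N = mg cos 37° = 10 × 9.81 × 0.7986 = 78.343 N.
Kinetic friction acts up the slope with magnitude f = μN = 0.07 × 78.343 = 5.484 N.
Net force along the incline is 59.037 − 5.484 = 53.553 N, so a = 53.553 / 10 = 5.3553 m/s².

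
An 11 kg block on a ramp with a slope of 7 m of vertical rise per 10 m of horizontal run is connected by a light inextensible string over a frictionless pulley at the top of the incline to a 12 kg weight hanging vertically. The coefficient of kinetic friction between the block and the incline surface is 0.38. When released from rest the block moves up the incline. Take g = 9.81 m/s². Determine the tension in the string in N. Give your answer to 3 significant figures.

For the block on the incline: the weight component along the slope is m₁g sin 34.99° = 11 × 9.81 × 0.5735 = 61.886 N and the normal force is N = m₁g cos 34.99° = 88.403 N.
Kinetic friction opposes the block's motion up the incline: f = μN = 0.38 × 88.403 = 33.593 N acting down the slope.
Newton's second law for the block (up-slope positive): T − 61.886 − 33.593 = 11 a. For the hanging weight (downward positive): 12 × 9.81 − T = 12 a.
Adding the two equations eliminates T: 22.241 = 23 a, so a = 0.9670 m/s².
Then from the hanging weight's equation, T = 12 × (9.81 − 0.9670) = 106.116 N.

106 N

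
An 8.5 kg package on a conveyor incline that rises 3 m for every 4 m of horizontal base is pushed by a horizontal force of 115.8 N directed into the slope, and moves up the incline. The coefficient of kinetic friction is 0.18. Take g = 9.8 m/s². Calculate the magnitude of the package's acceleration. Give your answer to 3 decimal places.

The horizontal push has components F cos 36.87° = 115.8 × 0.8000 = 92.640 N up the incline and F sin 36.87° = 115.8 × 0.6000 = 69.480 N pressing into the surface.
The normal force is therefore N = mg cos 36.87° + F sin 36.87° = 66.640 + 69.480 = 136.120 N, and kinetic friction down the slope is μN = 0.18 × 136.120 = 24.502 N.
Along the incline: F cos 36.87° − mg sin 36.87° − μN = ma, so 92.640 − 49.980 − 24.502 = 8.5 a, giving a = 2.1362 m/s².

2.136 m/s²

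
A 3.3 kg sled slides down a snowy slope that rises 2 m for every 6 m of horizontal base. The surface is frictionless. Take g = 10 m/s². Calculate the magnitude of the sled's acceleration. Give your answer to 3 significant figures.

Resolving the weight along the incline: the component pulling the sled down the slope is mg sin 18.43° = 3.3 × 10 × 0.3162 = 10.435 N, and the normal force is N = mg cos 18.43° = 3.3 × 10 × 0.9487 = 31.307 N.
With no friction the net force along the incline is 10.435 N, so a = g sin 18.43° = 10.435 / 3.3 = 3.1621 m/s².

3.16 m/s²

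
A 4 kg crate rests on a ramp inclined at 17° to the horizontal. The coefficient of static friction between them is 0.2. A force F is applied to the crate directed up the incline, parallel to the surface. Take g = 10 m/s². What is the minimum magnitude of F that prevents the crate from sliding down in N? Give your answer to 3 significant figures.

The normal force is N = mg cos 17° = 38.252 N. With F at its minimum the crate is on the verge of sliding down, so static friction is at its maximum μ_s N = 0.2 × 38.252 = 7.650 N and acts up the slope.
Equilibrium along the incline: F + μ_s N = mg sin 17°, so F = 11.695 − 7.650 = 4.045 N.

4.04 N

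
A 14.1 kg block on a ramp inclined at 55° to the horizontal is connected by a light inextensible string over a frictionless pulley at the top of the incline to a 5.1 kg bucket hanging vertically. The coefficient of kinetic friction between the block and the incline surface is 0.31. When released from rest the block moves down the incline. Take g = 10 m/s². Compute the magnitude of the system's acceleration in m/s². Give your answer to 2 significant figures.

2.1 m/s²

For the block on the incline: the weight component along the slope is m₁g sin 55° = 14.1 × 10 × 0.8192 = 115.507 N and the normal force is N = m₁g cos 55° = 80.874 N.
Kinetic friction opposes the block's motion down the incline: f = μN = 0.31 × 80.874 = 25.071 N acting up the slope.
Newton's second law for the block (down-slope positive): 115.507 − 25.071 − T = 14.1 a. For the hanging bucket (upward positive): T − 5.1 × 10 = 5.1 a.
Adding the two equations eliminates T: 39.436 = 19.2 a, so a = 2.0540 m/s².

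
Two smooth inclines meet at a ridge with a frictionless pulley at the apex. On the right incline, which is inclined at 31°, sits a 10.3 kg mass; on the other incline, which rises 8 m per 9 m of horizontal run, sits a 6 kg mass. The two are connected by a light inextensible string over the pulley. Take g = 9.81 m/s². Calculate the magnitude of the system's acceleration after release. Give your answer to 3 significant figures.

Resolve each weight along its own incline: the 10.3 kg mass has component 10.3 × 9.81 × sin 31° = 52.041 N down its slope, and the 6 kg mass has 6 × 9.81 × sin 41.63° = 39.104 N down its slope.
The 10.3 kg side's 52.041 N exceeds the other side's 39.104 N, so that mass slides down and the 6 kg mass slides up. Taking that direction as positive, Newton's second law for the whole system gives 52.041 − 39.104 = (10.3 + 6) a, so a = 12.937 / 16.3 = 0.7937 m/s².

0.794 m/s²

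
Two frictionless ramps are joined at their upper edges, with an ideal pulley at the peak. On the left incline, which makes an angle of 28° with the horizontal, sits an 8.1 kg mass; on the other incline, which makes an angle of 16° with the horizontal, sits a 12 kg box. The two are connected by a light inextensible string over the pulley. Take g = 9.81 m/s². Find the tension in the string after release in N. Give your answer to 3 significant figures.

35.3 N

Resolve each weight along its own incline: the 8.1 kg mass has component 8.1 × 9.81 × sin 28° = 37.305 N down its slope, and the 12 kg mass has 12 × 9.81 × sin 16° = 32.448 N down its slope.
The 8.1 kg side's 37.305 N exceeds the other side's 32.448 N, so that mass slides down and the 12 kg mass slides up. Taking that direction as positive, Newton's second law for the whole system gives 37.305 − 32.448 = (8.1 + 12) a, so a = 4.857 / 20.1 = 0.2416 m/s².
For the 12 kg mass (up-slope positive): T − 32.448 = 12 × 0.2416, so T = 35.347 N.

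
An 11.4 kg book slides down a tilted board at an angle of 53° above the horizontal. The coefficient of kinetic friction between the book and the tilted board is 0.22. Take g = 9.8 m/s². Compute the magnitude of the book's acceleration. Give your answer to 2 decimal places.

Resolving the weight along the incline: the component pulling the book down the slope is mg sin 53° = 11.4 × 9.8 × 0.7986 = 89.220 N, and the normal force is N = mg cos 53° = 11.4 × 9.8 × 0.6018 = 67.233 N.
Kinetic friction acts up the slope with magnitude f = μN = 0.22 × 67.233 = 14.791 N.
Net force along the incline is 89.220 − 14.791 = 74.429 N, so a = 74.429 / 11.4 = 6.5289 m/s².

6.53 m/s²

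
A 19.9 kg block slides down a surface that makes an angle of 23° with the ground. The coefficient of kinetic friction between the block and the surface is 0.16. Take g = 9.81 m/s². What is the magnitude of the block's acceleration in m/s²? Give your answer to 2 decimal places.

Resolving the weight along the incline: the component pulling the block down the slope is mg sin 23° = 19.9 × 9.81 × 0.3907 = 76.272 N, and the normal force is N = mg cos 23° = 19.9 × 9.81 × 0.9205 = 179.699 N.
Kinetic friction acts up the slope with magnitude f = μN = 0.16 × 179.699 = 28.752 N.
Net force along the incline is 76.272 − 28.752 = 47.520 N, so a = 47.520 / 19.9 = 2.3879 m/s².

2.39 m/s²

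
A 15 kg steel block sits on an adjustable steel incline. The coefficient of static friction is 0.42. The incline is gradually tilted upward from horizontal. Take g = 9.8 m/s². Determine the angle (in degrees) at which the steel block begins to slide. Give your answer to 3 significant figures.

At the threshold of sliding, static friction is at its maximum μ_s N and exactly balances the weight component along the incline: mg sin θ = μ_s mg cos θ.
Hence tan θ = μ_s = 0.42, so θ = arctan(0.42) = 22.7824°.

22.8°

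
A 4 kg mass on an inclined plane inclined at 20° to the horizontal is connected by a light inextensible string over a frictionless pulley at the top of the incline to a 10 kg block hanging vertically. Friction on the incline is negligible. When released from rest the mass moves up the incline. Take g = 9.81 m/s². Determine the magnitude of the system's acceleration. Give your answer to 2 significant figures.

6.0 m/s²

For the mass on the incline: the weight component along the slope is m₁g sin 20° = 4 × 9.81 × 0.3420 = 13.420 N and the normal force is N = m₁g cos 20° = 36.874 N.
Newton's second law for the mass (up-slope positive): T − 13.420 = 4 a. For the hanging block (downward positive): 10 × 9.81 − T = 10 a.
Adding the two equations eliminates T: 84.680 = 14 a, so a = 6.0486 m/s².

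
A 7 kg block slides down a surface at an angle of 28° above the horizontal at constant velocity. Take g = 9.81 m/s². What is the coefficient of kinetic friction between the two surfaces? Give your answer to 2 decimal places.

At constant velocity the net force along the incline is zero: mg sin 28° = μ mg cos 28°.
So μ = tan 28° = 0.4695 / 0.8829 = 0.5318.

0.53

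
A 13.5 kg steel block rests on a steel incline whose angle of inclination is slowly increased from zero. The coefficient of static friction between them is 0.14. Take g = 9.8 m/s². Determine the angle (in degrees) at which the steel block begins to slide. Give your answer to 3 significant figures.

7.97°

At the threshold of sliding, static friction is at its maximum μ_s N and exactly balances the weight component along the incline: mg sin θ = μ_s mg cos θ.
Hence tan θ = μ_s = 0.14, so θ = arctan(0.14) = 7.9696°.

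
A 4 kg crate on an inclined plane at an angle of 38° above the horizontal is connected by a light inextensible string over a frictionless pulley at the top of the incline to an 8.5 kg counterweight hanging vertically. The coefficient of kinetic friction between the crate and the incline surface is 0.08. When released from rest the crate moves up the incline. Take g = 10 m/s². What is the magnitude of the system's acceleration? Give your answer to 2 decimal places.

For the crate on the incline: the weight component along the slope is m₁g sin 38° = 4 × 10 × 0.6157 = 24.628 N and the normal force is N = m₁g cos 38° = 31.520 N.
Kinetic friction opposes the crate's motion up the incline: f = μN = 0.08 × 31.520 = 2.522 N acting down the slope.
Newton's second law for the crate (up-slope positive): T − 24.628 − 2.522 = 4 a. For the hanging counterweight (downward positive): 8.5 × 10 − T = 8.5 a.
Adding the two equations eliminates T: 57.850 = 12.5 a, so a = 4.6280 m/s².

4.63 m/s²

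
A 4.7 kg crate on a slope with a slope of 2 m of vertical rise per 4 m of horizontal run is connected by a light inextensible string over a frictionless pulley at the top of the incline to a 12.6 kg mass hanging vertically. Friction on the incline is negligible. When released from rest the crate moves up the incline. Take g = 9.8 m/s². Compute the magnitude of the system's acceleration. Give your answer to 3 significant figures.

5.95 m/s²

For the crate on the incline: the weight component along the slope is m₁g sin 26.57° = 4.7 × 9.8 × 0.4472 = 20.598 N and the normal force is N = m₁g cos 26.57° = 41.197 N.
Newton's second law for the crate (up-slope positive): T − 20.598 = 4.7 a. For the hanging mass (downward positive): 12.6 × 9.8 − T = 12.6 a.
Adding the two equations eliminates T: 102.882 = 17.3 a, so a = 5.9469 m/s².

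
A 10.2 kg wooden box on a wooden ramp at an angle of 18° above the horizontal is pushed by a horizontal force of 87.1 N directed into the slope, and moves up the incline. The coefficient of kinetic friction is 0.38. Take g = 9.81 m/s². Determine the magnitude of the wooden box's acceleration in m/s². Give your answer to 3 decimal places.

0.542 m/s²

The horizontal push has components F cos 18° = 87.1 × 0.9511 = 82.841 N up the incline and F sin 18° = 87.1 × 0.3090 = 26.914 N pressing into the surface.
The normal force is therefore N = mg cos 18° + F sin 18° = 95.169 + 26.914 = 122.083 N, and kinetic friction down the slope is μN = 0.38 × 122.083 = 46.392 N.
Along the incline: F cos 18° − mg sin 18° − μN = ma, so 82.841 − 30.919 − 46.392 = 10.2 a, giving a = 0.5422 m/s².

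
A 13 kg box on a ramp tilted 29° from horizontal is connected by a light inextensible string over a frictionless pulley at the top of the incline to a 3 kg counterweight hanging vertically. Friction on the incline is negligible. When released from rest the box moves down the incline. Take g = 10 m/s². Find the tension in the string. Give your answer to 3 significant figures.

36.2 N

For the box on the incline: the weight component along the slope is m₁g sin 29° = 13 × 10 × 0.4848 = 63.024 N and the normal force is N = m₁g cos 29° = 113.701 N.
Newton's second law for the box (down-slope positive): 63.024 − T = 13 a. For the hanging counterweight (upward positive): T − 3 × 10 = 3 a.
Adding the two equations eliminates T: 33.024 = 16 a, so a = 2.0640 m/s².
Then from the hanging counterweight's equation, T = 3 × (10 + 2.0640) = 36.192 N.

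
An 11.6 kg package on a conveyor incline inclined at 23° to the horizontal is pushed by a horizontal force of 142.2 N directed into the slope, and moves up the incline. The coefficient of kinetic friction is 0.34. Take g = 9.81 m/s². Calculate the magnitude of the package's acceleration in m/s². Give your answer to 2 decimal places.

The horizontal push has components F cos 23° = 142.2 × 0.9205 = 130.895 N up the incline and F sin 23° = 142.2 × 0.3907 = 55.558 N pressing into the surface.
The normal force is therefore N = mg cos 23° + F sin 23° = 104.749 + 55.558 = 160.307 N, and kinetic friction down the slope is μN = 0.34 × 160.307 = 54.504 N.
Along the incline: F cos 23° − mg sin 23° − μN = ma, so 130.895 − 44.460 − 54.504 = 11.6 a, giving a = 2.7527 m/s².

2.75 m/s²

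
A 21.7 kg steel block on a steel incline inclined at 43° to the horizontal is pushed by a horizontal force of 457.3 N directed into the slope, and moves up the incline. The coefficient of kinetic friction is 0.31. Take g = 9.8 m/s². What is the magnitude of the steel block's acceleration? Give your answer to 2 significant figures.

The horizontal push has components F cos 43° = 457.3 × 0.7314 = 334.469 N up the incline and F sin 43° = 457.3 × 0.6820 = 311.879 N pressing into the surface.
The normal force is therefore N = mg cos 43° + F sin 43° = 155.540 + 311.879 = 467.419 N, and kinetic friction down the slope is μN = 0.31 × 467.419 = 144.900 N.
Along the incline: F cos 43° − mg sin 43° − μN = ma, so 334.469 − 145.034 − 144.900 = 21.7 a, giving a = 2.0523 m/s².

2.1 m/s²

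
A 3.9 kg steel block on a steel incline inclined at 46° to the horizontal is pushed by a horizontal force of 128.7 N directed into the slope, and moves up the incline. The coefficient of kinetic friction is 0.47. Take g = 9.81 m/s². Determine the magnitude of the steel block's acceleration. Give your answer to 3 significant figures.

1.51 m/s²

The horizontal push has components F cos 46° = 128.7 × 0.6947 = 89.408 N up the incline and F sin 46° = 128.7 × 0.7193 = 92.574 N pressing into the surface.
The normal force is therefore N = mg cos 46° + F sin 46° = 26.579 + 92.574 = 119.153 N, and kinetic friction down the slope is μN = 0.47 × 119.153 = 56.002 N.
Along the incline: F cos 46° − mg sin 46° − μN = ma, so 89.408 − 27.520 − 56.002 = 3.9 a, giving a = 1.5092 m/s².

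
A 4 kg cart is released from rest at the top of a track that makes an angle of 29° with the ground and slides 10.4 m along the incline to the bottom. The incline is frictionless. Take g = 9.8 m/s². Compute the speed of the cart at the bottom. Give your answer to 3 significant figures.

The weight component along the incline is mg sin 29° = 19.005 N and the normal force is N = mg cos 29° = 34.285 N.
With no friction, a = g sin 29° = 4.7511 m/s².
Starting from rest over a distance of 10.4 m, v² = 2aL = 2 × 4.7511 × 10.4 = 98.8229, so v = 9.9410 m/s.

9.94 m/s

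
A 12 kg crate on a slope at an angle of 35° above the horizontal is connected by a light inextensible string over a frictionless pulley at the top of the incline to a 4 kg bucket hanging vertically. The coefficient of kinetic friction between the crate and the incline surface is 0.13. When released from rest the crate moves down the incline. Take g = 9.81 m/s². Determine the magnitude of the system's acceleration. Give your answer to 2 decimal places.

0.98 m/s²

For the crate on the incline: the weight component along the slope is m₁g sin 35° = 12 × 9.81 × 0.5736 = 67.524 N and the normal force is N = m₁g cos 35° = 96.431 N.
Kinetic friction opposes the crate's motion down the incline: f = μN = 0.13 × 96.431 = 12.536 N acting up the slope.
Newton's second law for the crate (down-slope positive): 67.524 − 12.536 − T = 12 a. For the hanging bucket (upward positive): T − 4 × 9.81 = 4 a.
Adding the two equations eliminates T: 15.748 = 16 a, so a = 0.9842 m/s².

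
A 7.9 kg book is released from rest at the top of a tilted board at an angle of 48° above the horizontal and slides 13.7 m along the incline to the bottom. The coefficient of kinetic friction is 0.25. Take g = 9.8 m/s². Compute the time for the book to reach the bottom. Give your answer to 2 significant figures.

The weight component along the incline is mg sin 48° = 57.534 N and the normal force is N = mg cos 48° = 51.804 N.
Friction up the slope is f = μN = 0.25 × 51.804 = 12.951 N, so the net downslope force is 57.534 − 12.951 = 44.583 N and a = 44.583 / 7.9 = 5.6434 m/s².
Starting from rest, L = ½at², so t = √(2L/a) = √(2 × 13.7 / 5.6434) = 2.2035 s.

2.2 s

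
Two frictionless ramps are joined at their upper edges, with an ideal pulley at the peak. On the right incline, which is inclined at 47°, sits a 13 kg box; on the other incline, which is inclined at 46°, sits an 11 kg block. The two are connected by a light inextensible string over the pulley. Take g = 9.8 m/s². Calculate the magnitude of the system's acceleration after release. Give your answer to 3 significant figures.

0.651 m/s²

Resolve each weight along its own incline: the 13 kg mass has component 13 × 9.8 × sin 47° = 93.174 N down its slope, and the 11 kg mass has 11 × 9.8 × sin 46° = 77.545 N down its slope.
The 13 kg side's 93.174 N exceeds the other side's 77.545 N, so that mass slides down and the 11 kg mass slides up. Taking that direction as positive, Newton's second law for the whole system gives 93.174 − 77.545 = (13 + 11) a, so a = 15.629 / 24 = 0.6512 m/s².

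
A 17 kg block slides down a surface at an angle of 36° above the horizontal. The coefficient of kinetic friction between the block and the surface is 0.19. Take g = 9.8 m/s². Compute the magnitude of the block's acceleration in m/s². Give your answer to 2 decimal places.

Resolving the weight along the incline: the component pulling the block down the slope is mg sin 36° = 17 × 9.8 × 0.5878 = 97.927 N, and the normal force is N = mg cos 36° = 17 × 9.8 × 0.8090 = 134.779 N.
Kinetic friction acts up the slope with magnitude f = μN = 0.19 × 134.779 = 25.608 N.
Net force along the incline is 97.927 − 25.608 = 72.319 N, so a = 72.319 / 17 = 4.2541 m/s².

4.25 m/s²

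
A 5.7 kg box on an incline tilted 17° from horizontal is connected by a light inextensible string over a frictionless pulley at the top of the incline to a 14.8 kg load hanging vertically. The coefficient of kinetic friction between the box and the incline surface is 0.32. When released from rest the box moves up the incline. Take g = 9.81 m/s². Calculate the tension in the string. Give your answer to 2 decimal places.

For the box on the incline: the weight component along the slope is m₁g sin 17° = 5.7 × 9.81 × 0.2924 = 16.350 N and the normal force is N = m₁g cos 17° = 53.474 N.
Kinetic friction opposes the box's motion up the incline: f = μN = 0.32 × 53.474 = 17.112 N acting down the slope.
Newton's second law for the box (up-slope positive): T − 16.350 − 17.112 = 5.7 a. For the hanging load (downward positive): 14.8 × 9.81 − T = 14.8 a.
Adding the two equations eliminates T: 111.726 = 20.5 a, so a = 5.4500 m/s².
Then from the hanging load's equation, T = 14.8 × (9.81 − 5.4500) = 64.528 N.

64.53 N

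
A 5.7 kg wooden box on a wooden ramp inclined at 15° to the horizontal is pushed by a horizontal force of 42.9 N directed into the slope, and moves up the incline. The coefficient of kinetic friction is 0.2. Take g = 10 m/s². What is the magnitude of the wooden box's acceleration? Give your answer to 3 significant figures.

2.36 m/s²

The horizontal push has components F cos 15° = 42.9 × 0.9659 = 41.437 N up the incline and F sin 15° = 42.9 × 0.2588 = 11.103 N pressing into the surface.
The normal force is therefore N = mg cos 15° + F sin 15° = 55.056 + 11.103 = 66.159 N, and kinetic friction down the slope is μN = 0.2 × 66.159 = 13.232 N.
Along the incline: F cos 15° − mg sin 15° − μN = ma, so 41.437 − 14.752 − 13.232 = 5.7 a, giving a = 2.3602 m/s².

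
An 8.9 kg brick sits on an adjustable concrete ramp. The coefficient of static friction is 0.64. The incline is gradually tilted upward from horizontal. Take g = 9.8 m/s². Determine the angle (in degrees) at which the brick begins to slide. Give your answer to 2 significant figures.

At the threshold of sliding, static friction is at its maximum μ_s N and exactly balances the weight component along the incline: mg sin θ = μ_s mg cos θ.
Hence tan θ = μ_s = 0.64, so θ = arctan(0.64) = 32.6192°.

33°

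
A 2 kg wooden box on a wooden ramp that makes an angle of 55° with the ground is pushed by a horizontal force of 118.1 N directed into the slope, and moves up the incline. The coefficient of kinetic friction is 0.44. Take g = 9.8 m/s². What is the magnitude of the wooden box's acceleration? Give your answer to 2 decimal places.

The horizontal push has components F cos 55° = 118.1 × 0.5736 = 67.742 N up the incline and F sin 55° = 118.1 × 0.8192 = 96.748 N pressing into the surface.
The normal force is therefore N = mg cos 55° + F sin 55° = 11.243 + 96.748 = 107.991 N, and kinetic friction down the slope is μN = 0.44 × 107.991 = 47.516 N.
Along the incline: F cos 55° − mg sin 55° − μN = ma, so 67.742 − 16.056 − 47.516 = 2 a, giving a = 2.0850 m/s².

2.09 m/s²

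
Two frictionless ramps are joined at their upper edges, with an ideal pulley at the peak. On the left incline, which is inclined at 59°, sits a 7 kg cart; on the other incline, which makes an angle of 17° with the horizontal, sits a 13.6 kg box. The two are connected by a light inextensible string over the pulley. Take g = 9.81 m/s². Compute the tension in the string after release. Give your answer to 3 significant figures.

Resolve each weight along its own incline: the 7 kg mass has component 7 × 9.81 × sin 59° = 58.862 N down its slope, and the 13.6 kg mass has 13.6 × 9.81 × sin 17° = 39.007 N down its slope.
The 7 kg side's 58.862 N exceeds the other side's 39.007 N, so that mass slides down and the 13.6 kg mass slides up. Taking that direction as positive, Newton's second law for the whole system gives 58.862 − 39.007 = (7 + 13.6) a, so a = 19.855 / 20.6 = 0.9638 m/s².
For the 13.6 kg mass (up-slope positive): T − 39.007 = 13.6 × 0.9638, so T = 52.115 N.

52.1 N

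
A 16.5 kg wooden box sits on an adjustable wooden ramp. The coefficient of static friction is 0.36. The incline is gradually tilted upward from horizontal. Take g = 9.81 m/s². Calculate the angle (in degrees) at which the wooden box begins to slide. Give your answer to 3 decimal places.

19.799°

At the threshold of sliding, static friction is at its maximum μ_s N and exactly balances the weight component along the incline: mg sin θ = μ_s mg cos θ.
Hence tan θ = μ_s = 0.36, so θ = arctan(0.36) = 19.7989°.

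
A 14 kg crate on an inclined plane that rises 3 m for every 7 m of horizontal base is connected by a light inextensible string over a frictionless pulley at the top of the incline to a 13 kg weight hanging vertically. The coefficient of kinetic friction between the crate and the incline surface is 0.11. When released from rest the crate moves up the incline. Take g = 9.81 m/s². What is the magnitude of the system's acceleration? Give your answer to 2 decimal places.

2.21 m/s²

For the crate on the incline: the weight component along the slope is m₁g sin 23.20° = 14 × 9.81 × 0.3939 = 54.098 N and the normal force is N = m₁g cos 23.20° = 126.235 N.
Kinetic friction opposes the crate's motion up the incline: f = μN = 0.11 × 126.235 = 13.886 N acting down the slope.
Newton's second law for the crate (up-slope positive): T − 54.098 − 13.886 = 14 a. For the hanging weight (downward positive): 13 × 9.81 − T = 13 a.
Adding the two equations eliminates T: 59.546 = 27 a, so a = 2.2054 m/s².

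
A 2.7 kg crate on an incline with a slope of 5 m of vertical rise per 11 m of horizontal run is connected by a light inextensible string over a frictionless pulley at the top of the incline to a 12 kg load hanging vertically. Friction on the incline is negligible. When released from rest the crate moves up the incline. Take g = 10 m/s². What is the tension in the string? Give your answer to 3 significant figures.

31.2 N

For the crate on the incline: the weight component along the slope is m₁g sin 24.44° = 2.7 × 10 × 0.4138 = 11.173 N and the normal force is N = m₁g cos 24.44° = 24.580 N.
Newton's second law for the crate (up-slope positive): T − 11.173 = 2.7 a. For the hanging load (downward positive): 12 × 10 − T = 12 a.
Adding the two equations eliminates T: 108.827 = 14.7 a, so a = 7.4032 m/s².
Then from the hanging load's equation, T = 12 × (10 − 7.4032) = 31.162 N.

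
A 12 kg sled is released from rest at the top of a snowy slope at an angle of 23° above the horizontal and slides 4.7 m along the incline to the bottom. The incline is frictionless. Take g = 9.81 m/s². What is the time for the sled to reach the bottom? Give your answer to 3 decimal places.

The weight component along the incline is mg sin 23° = 45.997 N and the normal force is N = mg cos 23° = 108.362 N.
With no friction, a = g sin 23° = 3.8331 m/s².
Starting from rest, L = ½at², so t = √(2L/a) = √(2 × 4.7 / 3.8331) = 1.5660 s.

1.566 s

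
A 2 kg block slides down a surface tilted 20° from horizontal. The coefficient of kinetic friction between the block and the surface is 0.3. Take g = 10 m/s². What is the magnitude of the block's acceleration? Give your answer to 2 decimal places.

Resolving the weight along the incline: the component pulling the block down the slope is mg sin 20° = 2 × 10 × 0.3420 = 6.840 N, and the normal force is N = mg cos 20° = 2 × 10 × 0.9397 = 18.794 N.
Kinetic friction acts up the slope with magnitude f = μN = 0.3 × 18.794 = 5.638 N.
Net force along the incline is 6.840 − 5.638 = 1.202 N, so a = 1.202 / 2 = 0.6010 m/s².

0.60 m/s²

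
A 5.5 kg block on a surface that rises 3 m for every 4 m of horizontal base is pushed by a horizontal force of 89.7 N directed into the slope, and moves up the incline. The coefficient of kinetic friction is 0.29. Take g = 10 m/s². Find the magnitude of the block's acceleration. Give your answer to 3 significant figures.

The horizontal push has components F cos 36.87° = 89.7 × 0.8000 = 71.760 N up the incline and F sin 36.87° = 89.7 × 0.6000 = 53.820 N pressing into the surface.
The normal force is therefore N = mg cos 36.87° + F sin 36.87° = 44.000 + 53.820 = 97.820 N, and kinetic friction down the slope is μN = 0.29 × 97.820 = 28.368 N.
Along the incline: F cos 36.87° − mg sin 36.87° − μN = ma, so 71.760 − 33.000 − 28.368 = 5.5 a, giving a = 1.8895 m/s².

1.89 m/s²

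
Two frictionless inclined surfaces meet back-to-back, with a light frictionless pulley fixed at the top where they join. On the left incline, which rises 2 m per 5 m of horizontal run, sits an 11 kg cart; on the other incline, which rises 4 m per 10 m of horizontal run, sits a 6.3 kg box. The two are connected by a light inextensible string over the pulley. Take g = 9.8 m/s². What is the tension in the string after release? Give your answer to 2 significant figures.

Resolve each weight along its own incline: the 11 kg mass has component 11 × 9.8 × sin 21.80° = 40.036 N down its slope, and the 6.3 kg mass has 6.3 × 9.8 × sin 21.80° = 22.930 N down its slope.
The 11 kg side's 40.036 N exceeds the other side's 22.930 N, so that mass slides down and the 6.3 kg mass slides up. Taking that direction as positive, Newton's second law for the whole system gives 40.036 − 22.930 = (11 + 6.3) a, so a = 17.106 / 17.3 = 0.9888 m/s².
For the 6.3 kg mass (up-slope positive): T − 22.930 = 6.3 × 0.9888, so T = 29.159 N.

29 N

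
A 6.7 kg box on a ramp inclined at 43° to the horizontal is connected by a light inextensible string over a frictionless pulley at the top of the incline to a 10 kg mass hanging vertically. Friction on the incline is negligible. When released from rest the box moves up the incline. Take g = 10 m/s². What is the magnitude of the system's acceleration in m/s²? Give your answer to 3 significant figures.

For the box on the incline: the weight component along the slope is m₁g sin 43° = 6.7 × 10 × 0.6820 = 45.694 N and the normal force is N = m₁g cos 43° = 49.001 N.
Newton's second law for the box (up-slope positive): T − 45.694 = 6.7 a. For the hanging mass (downward positive): 10 × 10 − T = 10 a.
Adding the two equations eliminates T: 54.306 = 16.7 a, so a = 3.2519 m/s².

3.25 m/s²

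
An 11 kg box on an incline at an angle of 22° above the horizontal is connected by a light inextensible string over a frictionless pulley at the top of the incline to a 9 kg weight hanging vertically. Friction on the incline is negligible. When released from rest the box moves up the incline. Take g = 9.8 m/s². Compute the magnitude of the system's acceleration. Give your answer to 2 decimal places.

For the box on the incline: the weight component along the slope is m₁g sin 22° = 11 × 9.8 × 0.3746 = 40.382 N and the normal force is N = m₁g cos 22° = 99.950 N.
Newton's second law for the box (up-slope positive): T − 40.382 = 11 a. For the hanging weight (downward positive): 9 × 9.8 − T = 9 a.
Adding the two equations eliminates T: 47.818 = 20 a, so a = 2.3909 m/s².

2.39 m/s²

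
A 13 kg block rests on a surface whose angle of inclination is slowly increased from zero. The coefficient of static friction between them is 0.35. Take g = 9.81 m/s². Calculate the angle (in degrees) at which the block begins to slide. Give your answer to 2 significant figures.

At the threshold of sliding, static friction is at its maximum μ_s N and exactly balances the weight component along the incline: mg sin θ = μ_s mg cos θ.
Hence tan θ = μ_s = 0.35, so θ = arctan(0.35) = 19.2900°.

19°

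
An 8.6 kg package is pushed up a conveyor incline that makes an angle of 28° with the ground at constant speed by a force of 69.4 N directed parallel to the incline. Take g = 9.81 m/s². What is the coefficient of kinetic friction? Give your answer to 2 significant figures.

0.40

At constant speed ΣF = 0 along the incline. The applied 69.4 N acts up the slope; the weight component mg sin 28° = 39.607 N and kinetic friction μN both act down the slope.
So 69.4 = 39.607 + μ × 74.491, giving μ = (69.4 − 39.607) / 74.491 = 0.4000.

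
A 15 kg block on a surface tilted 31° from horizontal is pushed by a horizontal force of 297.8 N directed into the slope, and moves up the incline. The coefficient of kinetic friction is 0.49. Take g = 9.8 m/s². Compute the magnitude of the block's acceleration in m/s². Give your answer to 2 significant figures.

The horizontal push has components F cos 31° = 297.8 × 0.8572 = 255.274 N up the incline and F sin 31° = 297.8 × 0.5150 = 153.367 N pressing into the surface.
The normal force is therefore N = mg cos 31° + F sin 31° = 126.008 + 153.367 = 279.375 N, and kinetic friction down the slope is μN = 0.49 × 279.375 = 136.894 N.
Along the incline: F cos 31° − mg sin 31° − μN = ma, so 255.274 − 75.705 − 136.894 = 15 a, giving a = 2.8450 m/s².

2.8 m/s²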